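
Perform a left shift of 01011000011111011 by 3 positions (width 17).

Original: 01011000011111011 (decimal 45307)
Shift left by 3 positions
Append 3 zeros on the right and drop the 3 high bits that overflow the 17-bit width
Result: 11000011111011000 (decimal 100312)
Equivalent: 45307 << 3 = 45307 × 2^3 = 362456, truncated to 17 bits = 100312



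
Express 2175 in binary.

Using repeated division by 2:
2175 ÷ 2 = 1087 remainder 1
1087 ÷ 2 = 543 remainder 1
543 ÷ 2 = 271 remainder 1
271 ÷ 2 = 135 remainder 1
135 ÷ 2 = 67 remainder 1
67 ÷ 2 = 33 remainder 1
33 ÷ 2 = 16 remainder 1
16 ÷ 2 = 8 remainder 0
8 ÷ 2 = 4 remainder 0
4 ÷ 2 = 2 remainder 0
2 ÷ 2 = 1 remainder 0
1 ÷ 2 = 0 remainder 1
Reading remainders bottom to top: 100001111111



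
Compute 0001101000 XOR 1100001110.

XOR: 1 when bits differ
  0001101000
^ 1100001110
------------
  1101100110
Decimal: 104 ^ 782 = 870



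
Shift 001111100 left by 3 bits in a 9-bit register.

Original: 001111100 (decimal 124)
Shift left by 3 positions
Append 3 zeros on the right and drop the 3 high bits that overflow the 9-bit width
Result: 111100000 (decimal 480)
Equivalent: 124 << 3 = 124 × 2^3 = 992, truncated to 9 bits = 480



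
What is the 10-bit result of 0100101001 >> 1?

Original: 0100101001 (decimal 297)
Shift right by 1 position
Drop the 1 low bit; fill with zero on the left
Result: 0010010100 (decimal 148)
Equivalent: 297 >> 1 = 297 ÷ 2^1 = 148



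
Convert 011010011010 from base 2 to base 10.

Sum of powers of 2 for each 1-bit:
2^1 + 2^3 + 2^4 + 2^7 + 2^9 + 2^10
= 2 + 8 + 16 + 128 + 512 + 1024
= 1690



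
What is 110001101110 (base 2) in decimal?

Sum of powers of 2 for each 1-bit:
2^1 + 2^2 + 2^3 + 2^5 + 2^6 + 2^10 + 2^11
= 2 + 4 + 8 + 32 + 64 + 1024 + 2048
= 3182



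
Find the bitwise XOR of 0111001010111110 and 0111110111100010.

XOR: 1 when bits differ
  0111001010111110
^ 0111110111100010
------------------
  0000111101011100
Decimal: 29374 ^ 32226 = 3932



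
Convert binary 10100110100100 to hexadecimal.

Group into 4-bit nibbles from right:
  0010 = 2
  1001 = 9
  1010 = A
  0100 = 4
Result: 29A4



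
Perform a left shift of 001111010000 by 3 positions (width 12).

Original: 001111010000 (decimal 976)
Shift left by 3 positions
Append 3 zeros on the right and drop the 3 high bits that overflow the 12-bit width
Result: 111010000000 (decimal 3712)
Equivalent: 976 << 3 = 976 × 2^3 = 7808, truncated to 12 bits = 3712



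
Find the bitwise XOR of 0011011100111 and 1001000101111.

XOR: 1 when bits differ
  0011011100111
^ 1001000101111
---------------
  1010011001000
Decimal: 1767 ^ 4655 = 5320



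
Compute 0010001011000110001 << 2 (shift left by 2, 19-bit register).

Original: 0010001011000110001 (decimal 71217)
Shift left by 2 positions
Append 2 zeros on the right
Result: 1000101100011000100 (decimal 284868)
Equivalent: 71217 << 2 = 71217 × 2^2 = 284868



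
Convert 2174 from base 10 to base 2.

Using repeated division by 2:
2174 ÷ 2 = 1087 remainder 0
1087 ÷ 2 = 543 remainder 1
543 ÷ 2 = 271 remainder 1
271 ÷ 2 = 135 remainder 1
135 ÷ 2 = 67 remainder 1
67 ÷ 2 = 33 remainder 1
33 ÷ 2 = 16 remainder 1
16 ÷ 2 = 8 remainder 0
8 ÷ 2 = 4 remainder 0
4 ÷ 2 = 2 remainder 0
2 ÷ 2 = 1 remainder 0
1 ÷ 2 = 0 remainder 1
Reading remainders bottom to top: 100001111110



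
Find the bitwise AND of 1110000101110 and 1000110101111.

AND: 1 only when both bits are 1
  1110000101110
& 1000110101111
---------------
  1000000101110
Decimal: 7214 & 4527 = 4142



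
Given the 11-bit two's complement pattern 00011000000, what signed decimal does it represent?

Binary: 00011000000
Sign bit: 0 (non-negative)
Read directly as an unsigned value:
00011000000 = 128 + 64 = 192
Value: 192



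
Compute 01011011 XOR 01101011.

XOR: 1 when bits differ
  01011011
^ 01101011
----------
  00110000
Decimal: 91 ^ 107 = 48



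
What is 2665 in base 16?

Using repeated division by 16 (digits 10–15 are A–F):
2665 ÷ 16 = 166 remainder 9
166 ÷ 16 = 10 remainder 6
10 ÷ 16 = 0 remainder 10 (A)
Reading remainders bottom to top: A69



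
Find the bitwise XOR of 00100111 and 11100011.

XOR: 1 when bits differ
  00100111
^ 11100011
----------
  11000100
Decimal: 39 ^ 227 = 196



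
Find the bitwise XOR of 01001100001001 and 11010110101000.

XOR: 1 when bits differ
  01001100001001
^ 11010110101000
----------------
  10011010100001
Decimal: 4873 ^ 13736 = 9889



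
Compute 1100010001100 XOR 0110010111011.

XOR: 1 when bits differ
  1100010001100
^ 0110010111011
---------------
  1010000110111
Decimal: 6284 ^ 3259 = 5175



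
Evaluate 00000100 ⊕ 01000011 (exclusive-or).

XOR: 1 when bits differ
  00000100
^ 01000011
----------
  01000111
Decimal: 4 ^ 67 = 71



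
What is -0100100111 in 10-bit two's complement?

Original: 0100100111
Step 1 - Invert all bits: 1011011000
Step 2 - Add 1: 1011011001
Verification: 0100100111 + 1011011001 = 10000000000; discarding the end carry (carry out of the top bit) leaves the 10-bit value 0000000000, as required for x + (-x)



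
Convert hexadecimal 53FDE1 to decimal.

Expand by place value (powers of 16):
Digit values: F = 15, D = 13, E = 14
53FDE1 = 5 × 16^5 + 3 × 16^4 + 15 × 16^3 + 13 × 16^2 + 14 × 16^1 + 1 × 16^0
= 5 × 1048576 + 3 × 65536 + 15 × 4096 + 13 × 256 + 14 × 16 + 1 × 1
= 5242880 + 196608 + 61440 + 3328 + 224 + 1
= 5504481



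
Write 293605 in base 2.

Using repeated division by 2:
293605 ÷ 2 = 146802 remainder 1
146802 ÷ 2 = 73401 remainder 0
73401 ÷ 2 = 36700 remainder 1
36700 ÷ 2 = 18350 remainder 0
18350 ÷ 2 = 9175 remainder 0
9175 ÷ 2 = 4587 remainder 1
4587 ÷ 2 = 2293 remainder 1
2293 ÷ 2 = 1146 remainder 1
1146 ÷ 2 = 573 remainder 0
573 ÷ 2 = 286 remainder 1
286 ÷ 2 = 143 remainder 0
143 ÷ 2 = 71 remainder 1
71 ÷ 2 = 35 remainder 1
35 ÷ 2 = 17 remainder 1
17 ÷ 2 = 8 remainder 1
8 ÷ 2 = 4 remainder 0
4 ÷ 2 = 2 remainder 0
2 ÷ 2 = 1 remainder 0
1 ÷ 2 = 0 remainder 1
Reading remainders bottom to top: 1000111101011100101



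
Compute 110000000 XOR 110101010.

XOR: 1 when bits differ
  110000000
^ 110101010
-----------
  000101010
Decimal: 384 ^ 426 = 42



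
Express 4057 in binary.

Using repeated division by 2:
4057 ÷ 2 = 2028 remainder 1
2028 ÷ 2 = 1014 remainder 0
1014 ÷ 2 = 507 remainder 0
507 ÷ 2 = 253 remainder 1
253 ÷ 2 = 126 remainder 1
126 ÷ 2 = 63 remainder 0
63 ÷ 2 = 31 remainder 1
31 ÷ 2 = 15 remainder 1
15 ÷ 2 = 7 remainder 1
7 ÷ 2 = 3 remainder 1
3 ÷ 2 = 1 remainder 1
1 ÷ 2 = 0 remainder 1
Reading remainders bottom to top: 111111011001



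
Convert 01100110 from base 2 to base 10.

Sum of powers of 2 for each 1-bit:
2^1 + 2^2 + 2^5 + 2^6
= 2 + 4 + 32 + 64
= 102



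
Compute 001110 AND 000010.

AND: 1 only when both bits are 1
  001110
& 000010
--------
  000010
Decimal: 14 & 2 = 2



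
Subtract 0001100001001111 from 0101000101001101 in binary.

Method 1 - Direct subtraction (column by column from the right: bit − bit − borrow-in; if negative, add 2 and borrow 1 from the next column):
borrow: 0111000111111100
        0101000101001101
-       0001100001001111
------------------------
        0011100011111110

Method 2 - Add two's complement:
Two's complement of 0001100001001111: invert → 1110011110110000, add 1 → 1110011110110001
  0101000101001101
+ 1110011110110001
------------------
 10011100011111110  (end carry out of the top bit = 1)
Discarding the end carry: 0011100011111110
Decimal check:
  0101000101001101 = 16384 + 4096 + 256 + 64 + 8 + 4 + 1 = 20813
  0001100001001111 = 4096 + 2048 + 64 + 8 + 4 + 2 + 1 = 6223
  20813 - 6223 = 14590, and 0011100011111110 = 8192 + 4096 + 2048 + 128 + 64 + 32 + 16 + 8 + 4 + 2 = 14590 ✓



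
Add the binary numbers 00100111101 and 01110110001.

Add column by column from the right: bit + bit + carry-in; write the sum mod 2, carry 1 when the sum is 2 or 3.
carry:  11001100010
        00100111101
+       01110110001
-------------------
       010011101110
(the carry out of the leftmost column, 0, becomes the leading bit)
Decimal check:
  00100111101 = 256 + 32 + 16 + 8 + 4 + 1 = 317
  01110110001 = 512 + 256 + 128 + 32 + 16 + 1 = 945
  317 + 945 = 1262, and 010011101110 = 1024 + 128 + 64 + 32 + 8 + 4 + 2 = 1262 ✓



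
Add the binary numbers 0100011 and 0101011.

Add column by column from the right: bit + bit + carry-in; write the sum mod 2, carry 1 when the sum is 2 or 3.
carry:  1000110
        0100011
+       0101011
---------------
       01001110
(the carry out of the leftmost column, 0, becomes the leading bit)
Decimal check:
  0100011 = 32 + 2 + 1 = 35
  0101011 = 32 + 8 + 2 + 1 = 43
  35 + 43 = 78, and 01001110 = 64 + 8 + 4 + 2 = 78 ✓



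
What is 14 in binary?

Using repeated division by 2:
14 ÷ 2 = 7 remainder 0
7 ÷ 2 = 3 remainder 1
3 ÷ 2 = 1 remainder 1
1 ÷ 2 = 0 remainder 1
Reading remainders bottom to top: 1110



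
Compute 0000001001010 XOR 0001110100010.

XOR: 1 when bits differ
  0000001001010
^ 0001110100010
---------------
  0001111101000
Decimal: 74 ^ 930 = 1000



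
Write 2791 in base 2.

Using repeated division by 2:
2791 ÷ 2 = 1395 remainder 1
1395 ÷ 2 = 697 remainder 1
697 ÷ 2 = 348 remainder 1
348 ÷ 2 = 174 remainder 0
174 ÷ 2 = 87 remainder 0
87 ÷ 2 = 43 remainder 1
43 ÷ 2 = 21 remainder 1
21 ÷ 2 = 10 remainder 1
10 ÷ 2 = 5 remainder 0
5 ÷ 2 = 2 remainder 1
2 ÷ 2 = 1 remainder 0
1 ÷ 2 = 0 remainder 1
Reading remainders bottom to top: 101011100111



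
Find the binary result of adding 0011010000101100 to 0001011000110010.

Add column by column from the right: bit + bit + carry-in; write the sum mod 2, carry 1 when the sum is 2 or 3.
carry:  0110100001000000
        0011010000101100
+       0001011000110010
------------------------
       00100101001011110
(the carry out of the leftmost column, 0, becomes the leading bit)
Decimal check:
  0011010000101100 = 8192 + 4096 + 1024 + 32 + 8 + 4 = 13356
  0001011000110010 = 4096 + 1024 + 512 + 32 + 16 + 2 = 5682
  13356 + 5682 = 19038, and 00100101001011110 = 16384 + 2048 + 512 + 64 + 16 + 8 + 4 + 2 = 19038 ✓



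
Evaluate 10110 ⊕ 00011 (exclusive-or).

XOR: 1 when bits differ
  10110
^ 00011
-------
  10101
Decimal: 22 ^ 3 = 21



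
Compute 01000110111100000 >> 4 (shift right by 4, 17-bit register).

Original: 01000110111100000 (decimal 36320)
Shift right by 4 positions
Drop the 4 low bits; fill with zeros on the left
Result: 00000100011011110 (decimal 2270)
Equivalent: 36320 >> 4 = 36320 ÷ 2^4 = 2270



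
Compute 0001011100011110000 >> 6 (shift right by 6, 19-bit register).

Original: 0001011100011110000 (decimal 47344)
Shift right by 6 positions
Drop the 6 low bits; fill with zeros on the left
Result: 0000000001011100011 (decimal 739)
Equivalent: 47344 >> 6 = 47344 ÷ 2^6 = 739



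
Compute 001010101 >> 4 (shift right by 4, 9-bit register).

Original: 001010101 (decimal 85)
Shift right by 4 positions
Drop the 4 low bits; fill with zeros on the left
Result: 000000101 (decimal 5)
Equivalent: 85 >> 4 = 85 ÷ 2^4 = 5



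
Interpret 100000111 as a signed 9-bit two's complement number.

Binary: 100000111
Sign bit: 1 (negative)
Invert: 011111000
Add 1:  011111001
Magnitude: 011111001 = 128 + 64 + 32 + 16 + 8 + 1 = 249
Value: -249



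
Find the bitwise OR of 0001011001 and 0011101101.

OR: 1 when either bit is 1
  0001011001
| 0011101101
------------
  0011111101
Decimal: 89 | 237 = 253



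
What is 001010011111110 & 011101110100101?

AND: 1 only when both bits are 1
  001010011111110
& 011101110100101
-----------------
  001000010100100
Decimal: 5374 & 15269 = 4260



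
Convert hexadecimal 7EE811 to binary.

Convert each hex digit to 4 bits:
  7 = 0111
  E = 1110
  E = 1110
  8 = 1000
  1 = 0001
  1 = 0001
Concatenate: 011111101110100000010001



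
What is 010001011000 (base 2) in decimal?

Sum of powers of 2 for each 1-bit:
2^3 + 2^4 + 2^6 + 2^10
= 8 + 16 + 64 + 1024
= 1112



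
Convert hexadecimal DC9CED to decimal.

Expand by place value (powers of 16):
Digit values: D = 13, C = 12, E = 14
DC9CED = 13 × 16^5 + 12 × 16^4 + 9 × 16^3 + 12 × 16^2 + 14 × 16^1 + 13 × 16^0
= 13 × 1048576 + 12 × 65536 + 9 × 4096 + 12 × 256 + 14 × 16 + 13 × 1
= 13631488 + 786432 + 36864 + 3072 + 224 + 13
= 14458093



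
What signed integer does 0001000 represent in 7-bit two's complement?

Binary: 0001000
Sign bit: 0 (non-negative)
Read directly as an unsigned value:
0001000 = 8
Value: 8



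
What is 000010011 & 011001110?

AND: 1 only when both bits are 1
  000010011
& 011001110
-----------
  000000010
Decimal: 19 & 206 = 2



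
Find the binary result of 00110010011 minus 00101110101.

Method 1 - Direct subtraction (column by column from the right: bit − bit − borrow-in; if negative, add 2 and borrow 1 from the next column):
borrow: 00011111000
        00110010011
-       00101110101
-------------------
        00000011110

Method 2 - Add two's complement:
Two's complement of 00101110101: invert → 11010001010, add 1 → 11010001011
  00110010011
+ 11010001011
-------------
 100000011110  (end carry out of the top bit = 1)
Discarding the end carry: 00000011110
Decimal check:
  00110010011 = 256 + 128 + 16 + 2 + 1 = 403
  00101110101 = 256 + 64 + 32 + 16 + 4 + 1 = 373
  403 - 373 = 30, and 00000011110 = 16 + 8 + 4 + 2 = 30 ✓



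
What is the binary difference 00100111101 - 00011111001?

Method 1 - Direct subtraction (column by column from the right: bit − bit − borrow-in; if negative, add 2 and borrow 1 from the next column):
borrow: 00110000000
        00100111101
-       00011111001
-------------------
        00001000100

Method 2 - Add two's complement:
Two's complement of 00011111001: invert → 11100000110, add 1 → 11100000111
  00100111101
+ 11100000111
-------------
 100001000100  (end carry out of the top bit = 1)
Discarding the end carry: 00001000100
Decimal check:
  00100111101 = 256 + 32 + 16 + 8 + 4 + 1 = 317
  00011111001 = 128 + 64 + 32 + 16 + 8 + 1 = 249
  317 - 249 = 68, and 00001000100 = 64 + 4 = 68 ✓



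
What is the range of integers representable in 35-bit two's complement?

For 35-bit two's complement:
Minimum: -2^34 = -17179869184
Maximum: 2^34 - 1 = 17179869183



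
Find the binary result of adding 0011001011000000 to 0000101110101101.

Add column by column from the right: bit + bit + carry-in; write the sum mod 2, carry 1 when the sum is 2 or 3.
carry:  0000011100000000
        0011001011000000
+       0000101110101101
------------------------
       00011111001101101
(the carry out of the leftmost column, 0, becomes the leading bit)
Decimal check:
  0011001011000000 = 8192 + 4096 + 512 + 128 + 64 = 12992
  0000101110101101 = 2048 + 512 + 256 + 128 + 32 + 8 + 4 + 1 = 2989
  12992 + 2989 = 15981, and 00011111001101101 = 8192 + 4096 + 2048 + 1024 + 512 + 64 + 32 + 8 + 4 + 1 = 15981 ✓



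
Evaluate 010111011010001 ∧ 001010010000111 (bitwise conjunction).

AND: 1 only when both bits are 1
  010111011010001
& 001010010000111
-----------------
  000010010000001
Decimal: 11985 & 5255 = 1153



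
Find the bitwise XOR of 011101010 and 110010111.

XOR: 1 when bits differ
  011101010
^ 110010111
-----------
  101111101
Decimal: 234 ^ 407 = 381



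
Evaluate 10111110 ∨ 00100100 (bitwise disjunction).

OR: 1 when either bit is 1
  10111110
| 00100100
----------
  10111110
Decimal: 190 | 36 = 190



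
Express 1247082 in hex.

Using repeated division by 16 (digits 10–15 are A–F):
1247082 ÷ 16 = 77942 remainder 10 (A)
77942 ÷ 16 = 4871 remainder 6
4871 ÷ 16 = 304 remainder 7
304 ÷ 16 = 19 remainder 0
19 ÷ 16 = 1 remainder 3
1 ÷ 16 = 0 remainder 1
Reading remainders bottom to top: 13076A



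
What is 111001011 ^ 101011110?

XOR: 1 when bits differ
  111001011
^ 101011110
-----------
  010010101
Decimal: 459 ^ 350 = 149



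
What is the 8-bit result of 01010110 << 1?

Original: 01010110 (decimal 86)
Shift left by 1 position
Append 1 zero on the right
Result: 10101100 (decimal 172)
Equivalent: 86 << 1 = 86 × 2^1 = 172



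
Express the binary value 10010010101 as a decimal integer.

Sum of powers of 2 for each 1-bit:
2^0 + 2^2 + 2^4 + 2^7 + 2^10
= 1 + 4 + 16 + 128 + 1024
= 1173



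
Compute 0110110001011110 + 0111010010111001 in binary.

Add column by column from the right: bit + bit + carry-in; write the sum mod 2, carry 1 when the sum is 2 or 3.
carry:  1111100111110000
        0110110001011110
+       0111010010111001
------------------------
       01110000100010111
(the carry out of the leftmost column, 0, becomes the leading bit)
Decimal check:
  0110110001011110 = 16384 + 8192 + 2048 + 1024 + 64 + 16 + 8 + 4 + 2 = 27742
  0111010010111001 = 16384 + 8192 + 4096 + 1024 + 128 + 32 + 16 + 8 + 1 = 29881
  27742 + 29881 = 57623, and 01110000100010111 = 32768 + 16384 + 8192 + 256 + 16 + 4 + 2 + 1 = 57623 ✓



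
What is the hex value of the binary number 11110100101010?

Group into 4-bit nibbles from right:
  0011 = 3
  1101 = D
  0010 = 2
  1010 = A
Result: 3D2A



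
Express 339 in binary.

Using repeated division by 2:
339 ÷ 2 = 169 remainder 1
169 ÷ 2 = 84 remainder 1
84 ÷ 2 = 42 remainder 0
42 ÷ 2 = 21 remainder 0
21 ÷ 2 = 10 remainder 1
10 ÷ 2 = 5 remainder 0
5 ÷ 2 = 2 remainder 1
2 ÷ 2 = 1 remainder 0
1 ÷ 2 = 0 remainder 1
Reading remainders bottom to top: 101010011



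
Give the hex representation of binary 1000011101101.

Group into 4-bit nibbles from right:
  0001 = 1
  0000 = 0
  1110 = E
  1101 = D
Result: 10ED



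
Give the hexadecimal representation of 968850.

Using repeated division by 16 (digits 10–15 are A–F):
968850 ÷ 16 = 60553 remainder 2
60553 ÷ 16 = 3784 remainder 9
3784 ÷ 16 = 236 remainder 8
236 ÷ 16 = 14 remainder 12 (C)
14 ÷ 16 = 0 remainder 14 (E)
Reading remainders bottom to top: EC892



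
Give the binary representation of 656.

Using repeated division by 2:
656 ÷ 2 = 328 remainder 0
328 ÷ 2 = 164 remainder 0
164 ÷ 2 = 82 remainder 0
82 ÷ 2 = 41 remainder 0
41 ÷ 2 = 20 remainder 1
20 ÷ 2 = 10 remainder 0
10 ÷ 2 = 5 remainder 0
5 ÷ 2 = 2 remainder 1
2 ÷ 2 = 1 remainder 0
1 ÷ 2 = 0 remainder 1
Reading remainders bottom to top: 1010010000



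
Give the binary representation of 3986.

Using repeated division by 2:
3986 ÷ 2 = 1993 remainder 0
1993 ÷ 2 = 996 remainder 1
996 ÷ 2 = 498 remainder 0
498 ÷ 2 = 249 remainder 0
249 ÷ 2 = 124 remainder 1
124 ÷ 2 = 62 remainder 0
62 ÷ 2 = 31 remainder 0
31 ÷ 2 = 15 remainder 1
15 ÷ 2 = 7 remainder 1
7 ÷ 2 = 3 remainder 1
3 ÷ 2 = 1 remainder 1
1 ÷ 2 = 0 remainder 1
Reading remainders bottom to top: 111110010010



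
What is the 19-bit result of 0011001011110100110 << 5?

Original: 0011001011110100110 (decimal 104358)
Shift left by 5 positions
Append 5 zeros on the right and drop the 5 high bits that overflow the 19-bit width
Result: 0101111010011000000 (decimal 193728)
Equivalent: 104358 << 5 = 104358 × 2^5 = 3339456, truncated to 19 bits = 193728



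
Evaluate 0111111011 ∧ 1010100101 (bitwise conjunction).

AND: 1 only when both bits are 1
  0111111011
& 1010100101
------------
  0010100001
Decimal: 507 & 677 = 161



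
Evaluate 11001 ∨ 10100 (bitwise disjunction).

OR: 1 when either bit is 1
  11001
| 10100
-------
  11101
Decimal: 25 | 20 = 29



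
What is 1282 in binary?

Using repeated division by 2:
1282 ÷ 2 = 641 remainder 0
641 ÷ 2 = 320 remainder 1
320 ÷ 2 = 160 remainder 0
160 ÷ 2 = 80 remainder 0
80 ÷ 2 = 40 remainder 0
40 ÷ 2 = 20 remainder 0
20 ÷ 2 = 10 remainder 0
10 ÷ 2 = 5 remainder 0
5 ÷ 2 = 2 remainder 1
2 ÷ 2 = 1 remainder 0
1 ÷ 2 = 0 remainder 1
Reading remainders bottom to top: 10100000010



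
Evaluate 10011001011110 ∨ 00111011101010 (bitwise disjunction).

OR: 1 when either bit is 1
  10011001011110
| 00111011101010
----------------
  10111011111110
Decimal: 9822 | 3818 = 12030



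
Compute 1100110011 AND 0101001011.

AND: 1 only when both bits are 1
  1100110011
& 0101001011
------------
  0100000011
Decimal: 819 & 331 = 259



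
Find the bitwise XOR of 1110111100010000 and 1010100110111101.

XOR: 1 when bits differ
  1110111100010000
^ 1010100110111101
------------------
  0100011010101101
Decimal: 61200 ^ 43453 = 18093



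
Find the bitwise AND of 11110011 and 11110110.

AND: 1 only when both bits are 1
  11110011
& 11110110
----------
  11110010
Decimal: 243 & 246 = 242



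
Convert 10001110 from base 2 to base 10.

Sum of powers of 2 for each 1-bit:
2^1 + 2^2 + 2^3 + 2^7
= 2 + 4 + 8 + 128
= 142



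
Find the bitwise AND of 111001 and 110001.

AND: 1 only when both bits are 1
  111001
& 110001
--------
  110001
Decimal: 57 & 49 = 49



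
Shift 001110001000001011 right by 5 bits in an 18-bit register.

Original: 001110001000001011 (decimal 57867)
Shift right by 5 positions
Drop the 5 low bits; fill with zeros on the left
Result: 000000011100010000 (decimal 1808)
Equivalent: 57867 >> 5 = 57867 ÷ 2^5 = 1808



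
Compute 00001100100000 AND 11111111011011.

AND: 1 only when both bits are 1
  00001100100000
& 11111111011011
----------------
  00001100000000
Decimal: 800 & 16347 = 768



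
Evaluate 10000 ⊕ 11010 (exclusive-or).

XOR: 1 when bits differ
  10000
^ 11010
-------
  01010
Decimal: 16 ^ 26 = 10



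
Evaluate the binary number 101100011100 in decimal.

Sum of powers of 2 for each 1-bit:
2^2 + 2^3 + 2^4 + 2^8 + 2^9 + 2^11
= 4 + 8 + 16 + 256 + 512 + 2048
= 2844



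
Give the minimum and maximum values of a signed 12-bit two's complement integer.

For 12-bit two's complement:
Minimum: -2^11 = -2048
Maximum: 2^11 - 1 = 2047



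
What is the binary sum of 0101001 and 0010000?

Add column by column from the right: bit + bit + carry-in; write the sum mod 2, carry 1 when the sum is 2 or 3.
carry:  0000000
        0101001
+       0010000
---------------
       00111001
(the carry out of the leftmost column, 0, becomes the leading bit)
Decimal check:
  0101001 = 32 + 8 + 1 = 41
  0010000 = 16
  41 + 16 = 57, and 00111001 = 32 + 16 + 8 + 1 = 57 ✓



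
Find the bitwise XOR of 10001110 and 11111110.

XOR: 1 when bits differ
  10001110
^ 11111110
----------
  01110000
Decimal: 142 ^ 254 = 112



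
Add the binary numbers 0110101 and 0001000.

Add column by column from the right: bit + bit + carry-in; write the sum mod 2, carry 1 when the sum is 2 or 3.
carry:  0000000
        0110101
+       0001000
---------------
       00111101
(the carry out of the leftmost column, 0, becomes the leading bit)
Decimal check:
  0110101 = 32 + 16 + 4 + 1 = 53
  0001000 = 8
  53 + 8 = 61, and 00111101 = 32 + 16 + 8 + 4 + 1 = 61 ✓



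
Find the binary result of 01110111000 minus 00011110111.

Method 1 - Direct subtraction (column by column from the right: bit − bit − borrow-in; if negative, add 2 and borrow 1 from the next column):
borrow: 00110001110
        01110111000
-       00011110111
-------------------
        01011000001

Method 2 - Add two's complement:
Two's complement of 00011110111: invert → 11100001000, add 1 → 11100001001
  01110111000
+ 11100001001
-------------
 101011000001  (end carry out of the top bit = 1)
Discarding the end carry: 01011000001
Decimal check:
  01110111000 = 512 + 256 + 128 + 32 + 16 + 8 = 952
  00011110111 = 128 + 64 + 32 + 16 + 4 + 2 + 1 = 247
  952 - 247 = 705, and 01011000001 = 512 + 128 + 64 + 1 = 705 ✓



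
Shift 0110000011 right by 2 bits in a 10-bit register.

Original: 0110000011 (decimal 387)
Shift right by 2 positions
Drop the 2 low bits; fill with zeros on the left
Result: 0001100000 (decimal 96)
Equivalent: 387 >> 2 = 387 ÷ 2^2 = 96



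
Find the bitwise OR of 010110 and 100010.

OR: 1 when either bit is 1
  010110
| 100010
--------
  110110
Decimal: 22 | 34 = 54



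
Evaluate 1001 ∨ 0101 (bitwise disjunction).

OR: 1 when either bit is 1
  1001
| 0101
------
  1101
Decimal: 9 | 5 = 13



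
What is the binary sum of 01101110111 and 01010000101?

Add column by column from the right: bit + bit + carry-in; write the sum mod 2, carry 1 when the sum is 2 or 3.
carry:  10000001110
        01101110111
+       01010000101
-------------------
       010111111100
(the carry out of the leftmost column, 0, becomes the leading bit)
Decimal check:
  01101110111 = 512 + 256 + 64 + 32 + 16 + 4 + 2 + 1 = 887
  01010000101 = 512 + 128 + 4 + 1 = 645
  887 + 645 = 1532, and 010111111100 = 1024 + 256 + 128 + 64 + 32 + 16 + 8 + 4 = 1532 ✓



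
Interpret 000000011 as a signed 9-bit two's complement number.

Binary: 000000011
Sign bit: 0 (non-negative)
Read directly as an unsigned value:
000000011 = 2 + 1 = 3
Value: 3



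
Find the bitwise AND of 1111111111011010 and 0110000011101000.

AND: 1 only when both bits are 1
  1111111111011010
& 0110000011101000
------------------
  0110000011001000
Decimal: 65498 & 24808 = 24776



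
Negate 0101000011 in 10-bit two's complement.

Original: 0101000011
Step 1 - Invert all bits: 1010111100
Step 2 - Add 1: 1010111101
Verification: 0101000011 + 1010111101 = 10000000000; discarding the end carry (carry out of the top bit) leaves the 10-bit value 0000000000, as required for x + (-x)



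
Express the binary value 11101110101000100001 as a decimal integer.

Sum of powers of 2 for each 1-bit:
2^0 + 2^5 + 2^9 + 2^11 + 2^13 + 2^14 + 2^15 + 2^17 + 2^18 + 2^19
= 1 + 32 + 512 + 2048 + 8192 + 16384 + 32768 + 131072 + 262144 + 524288
= 977441



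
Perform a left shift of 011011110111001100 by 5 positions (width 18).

Original: 011011110111001100 (decimal 114124)
Shift left by 5 positions
Append 5 zeros on the right and drop the 5 high bits that overflow the 18-bit width
Result: 111011100110000000 (decimal 244096)
Equivalent: 114124 << 5 = 114124 × 2^5 = 3651968, truncated to 18 bits = 244096



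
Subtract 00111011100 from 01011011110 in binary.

Method 1 - Direct subtraction (column by column from the right: bit − bit − borrow-in; if negative, add 2 and borrow 1 from the next column):
borrow: 01000000000
        01011011110
-       00111011100
-------------------
        00100000010

Method 2 - Add two's complement:
Two's complement of 00111011100: invert → 11000100011, add 1 → 11000100100
  01011011110
+ 11000100100
-------------
 100100000010  (end carry out of the top bit = 1)
Discarding the end carry: 00100000010
Decimal check:
  01011011110 = 512 + 128 + 64 + 16 + 8 + 4 + 2 = 734
  00111011100 = 256 + 128 + 64 + 16 + 8 + 4 = 476
  734 - 476 = 258, and 00100000010 = 256 + 2 = 258 ✓



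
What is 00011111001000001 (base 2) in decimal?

Sum of powers of 2 for each 1-bit:
2^0 + 2^6 + 2^9 + 2^10 + 2^11 + 2^12 + 2^13
= 1 + 64 + 512 + 1024 + 2048 + 4096 + 8192
= 15937



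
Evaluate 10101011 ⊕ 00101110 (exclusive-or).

XOR: 1 when bits differ
  10101011
^ 00101110
----------
  10000101
Decimal: 171 ^ 46 = 133



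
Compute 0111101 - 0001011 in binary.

Method 1 - Direct subtraction (column by column from the right: bit − bit − borrow-in; if negative, add 2 and borrow 1 from the next column):
borrow: 0000100
        0111101
-       0001011
---------------
        0110010

Method 2 - Add two's complement:
Two's complement of 0001011: invert → 1110100, add 1 → 1110101
  0111101
+ 1110101
---------
 10110010  (end carry out of the top bit = 1)
Discarding the end carry: 0110010
Decimal check:
  0111101 = 32 + 16 + 8 + 4 + 1 = 61
  0001011 = 8 + 2 + 1 = 11
  61 - 11 = 50, and 0110010 = 32 + 16 + 2 = 50 ✓



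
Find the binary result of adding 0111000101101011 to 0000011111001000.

Add column by column from the right: bit + bit + carry-in; write the sum mod 2, carry 1 when the sum is 2 or 3.
carry:  0000111110010000
        0111000101101011
+       0000011111001000
------------------------
       00111100100110011
(the carry out of the leftmost column, 0, becomes the leading bit)
Decimal check:
  0111000101101011 = 16384 + 8192 + 4096 + 256 + 64 + 32 + 8 + 2 + 1 = 29035
  0000011111001000 = 1024 + 512 + 256 + 128 + 64 + 8 = 1992
  29035 + 1992 = 31027, and 00111100100110011 = 16384 + 8192 + 4096 + 2048 + 256 + 32 + 16 + 2 + 1 = 31027 ✓



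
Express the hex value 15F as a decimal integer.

Expand by place value (powers of 16):
Digit values: F = 15
15F = 1 × 16^2 + 5 × 16^1 + 15 × 16^0
= 1 × 256 + 5 × 16 + 15 × 1
= 256 + 80 + 15
= 351



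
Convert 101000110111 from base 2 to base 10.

Sum of powers of 2 for each 1-bit:
2^0 + 2^1 + 2^2 + 2^4 + 2^5 + 2^9 + 2^11
= 1 + 2 + 4 + 16 + 32 + 512 + 2048
= 2615



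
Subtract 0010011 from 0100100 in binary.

Method 1 - Direct subtraction (column by column from the right: bit − bit − borrow-in; if negative, add 2 and borrow 1 from the next column):
borrow: 0100110
        0100100
-       0010011
---------------
        0010001

Method 2 - Add two's complement:
Two's complement of 0010011: invert → 1101100, add 1 → 1101101
  0100100
+ 1101101
---------
 10010001  (end carry out of the top bit = 1)
Discarding the end carry: 0010001
Decimal check:
  0100100 = 32 + 4 = 36
  0010011 = 16 + 2 + 1 = 19
  36 - 19 = 17, and 0010001 = 16 + 1 = 17 ✓



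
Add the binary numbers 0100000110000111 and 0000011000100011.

Add column by column from the right: bit + bit + carry-in; write the sum mod 2, carry 1 when the sum is 2 or 3.
carry:  0000000000001110
        0100000110000111
+       0000011000100011
------------------------
       00100011110101010
(the carry out of the leftmost column, 0, becomes the leading bit)
Decimal check:
  0100000110000111 = 16384 + 256 + 128 + 4 + 2 + 1 = 16775
  0000011000100011 = 1024 + 512 + 32 + 2 + 1 = 1571
  16775 + 1571 = 18346, and 00100011110101010 = 16384 + 1024 + 512 + 256 + 128 + 32 + 8 + 2 = 18346 ✓



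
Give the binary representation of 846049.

Using repeated division by 2:
846049 ÷ 2 = 423024 remainder 1
423024 ÷ 2 = 211512 remainder 0
211512 ÷ 2 = 105756 remainder 0
105756 ÷ 2 = 52878 remainder 0
52878 ÷ 2 = 26439 remainder 0
26439 ÷ 2 = 13219 remainder 1
13219 ÷ 2 = 6609 remainder 1
6609 ÷ 2 = 3304 remainder 1
3304 ÷ 2 = 1652 remainder 0
1652 ÷ 2 = 826 remainder 0
826 ÷ 2 = 413 remainder 0
413 ÷ 2 = 206 remainder 1
206 ÷ 2 = 103 remainder 0
103 ÷ 2 = 51 remainder 1
51 ÷ 2 = 25 remainder 1
25 ÷ 2 = 12 remainder 1
12 ÷ 2 = 6 remainder 0
6 ÷ 2 = 3 remainder 0
3 ÷ 2 = 1 remainder 1
1 ÷ 2 = 0 remainder 1
Reading remainders bottom to top: 11001110100011100001



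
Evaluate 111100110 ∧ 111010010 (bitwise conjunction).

AND: 1 only when both bits are 1
  111100110
& 111010010
-----------
  111000010
Decimal: 486 & 466 = 450



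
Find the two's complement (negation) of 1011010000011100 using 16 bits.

Original (sign bit 1, negative): 1011010000011100
Step 1 - Invert all bits: 0100101111100011
Step 2 - Add 1: 0100101111100100
Verification: 1011010000011100 + 0100101111100100 = 10000000000000000; discarding the end carry (carry out of the top bit) leaves the 16-bit value 0000000000000000, as required for x + (-x)



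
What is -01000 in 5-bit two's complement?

Original: 01000
Step 1 - Invert all bits: 10111
Step 2 - Add 1: 11000
Verification: 01000 + 11000 = 100000; discarding the end carry (carry out of the top bit) leaves the 5-bit value 00000, as required for x + (-x)



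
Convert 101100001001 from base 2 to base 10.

Sum of powers of 2 for each 1-bit:
2^0 + 2^3 + 2^8 + 2^9 + 2^11
= 1 + 8 + 256 + 512 + 2048
= 2825



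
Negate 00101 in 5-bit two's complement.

Original: 00101
Step 1 - Invert all bits: 11010
Step 2 - Add 1: 11011
Verification: 00101 + 11011 = 100000; discarding the end carry (carry out of the top bit) leaves the 5-bit value 00000, as required for x + (-x)



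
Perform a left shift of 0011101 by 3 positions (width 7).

Original: 0011101 (decimal 29)
Shift left by 3 positions
Append 3 zeros on the right and drop the 3 high bits that overflow the 7-bit width
Result: 1101000 (decimal 104)
Equivalent: 29 << 3 = 29 × 2^3 = 232, truncated to 7 bits = 104



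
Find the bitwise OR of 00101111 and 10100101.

OR: 1 when either bit is 1
  00101111
| 10100101
----------
  10101111
Decimal: 47 | 165 = 175



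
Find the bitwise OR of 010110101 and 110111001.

OR: 1 when either bit is 1
  010110101
| 110111001
-----------
  110111101
Decimal: 181 | 441 = 445



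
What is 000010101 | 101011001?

OR: 1 when either bit is 1
  000010101
| 101011001
-----------
  101011101
Decimal: 21 | 345 = 349



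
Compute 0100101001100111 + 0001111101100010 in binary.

Add column by column from the right: bit + bit + carry-in; write the sum mod 2, carry 1 when the sum is 2 or 3.
carry:  0011110011001100
        0100101001100111
+       0001111101100010
------------------------
       00110100111001001
(the carry out of the leftmost column, 0, becomes the leading bit)
Decimal check:
  0100101001100111 = 16384 + 2048 + 512 + 64 + 32 + 4 + 2 + 1 = 19047
  0001111101100010 = 4096 + 2048 + 1024 + 512 + 256 + 64 + 32 + 2 = 8034
  19047 + 8034 = 27081, and 00110100111001001 = 16384 + 8192 + 2048 + 256 + 128 + 64 + 8 + 1 = 27081 ✓



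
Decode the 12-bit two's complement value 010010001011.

Binary: 010010001011
Sign bit: 0 (non-negative)
Read directly as an unsigned value:
010010001011 = 1024 + 128 + 8 + 2 + 1 = 1163
Value: 1163



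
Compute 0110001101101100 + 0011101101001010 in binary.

Add column by column from the right: bit + bit + carry-in; write the sum mod 2, carry 1 when the sum is 2 or 3.
carry:  1100011010010000
        0110001101101100
+       0011101101001010
------------------------
       01001111010110110
(the carry out of the leftmost column, 0, becomes the leading bit)
Decimal check:
  0110001101101100 = 16384 + 8192 + 512 + 256 + 64 + 32 + 8 + 4 = 25452
  0011101101001010 = 8192 + 4096 + 2048 + 512 + 256 + 64 + 8 + 2 = 15178
  25452 + 15178 = 40630, and 01001111010110110 = 32768 + 4096 + 2048 + 1024 + 512 + 128 + 32 + 16 + 4 + 2 = 40630 ✓



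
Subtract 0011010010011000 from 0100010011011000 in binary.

Method 1 - Direct subtraction (column by column from the right: bit − bit − borrow-in; if negative, add 2 and borrow 1 from the next column):
borrow: 0110000000000000
        0100010011011000
-       0011010010011000
------------------------
        0001000001000000

Method 2 - Add two's complement:
Two's complement of 0011010010011000: invert → 1100101101100111, add 1 → 1100101101101000
  0100010011011000
+ 1100101101101000
------------------
 10001000001000000  (end carry out of the top bit = 1)
Discarding the end carry: 0001000001000000
Decimal check:
  0100010011011000 = 16384 + 1024 + 128 + 64 + 16 + 8 = 17624
  0011010010011000 = 8192 + 4096 + 1024 + 128 + 16 + 8 = 13464
  17624 - 13464 = 4160, and 0001000001000000 = 4096 + 64 = 4160 ✓



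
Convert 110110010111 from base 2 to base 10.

Sum of powers of 2 for each 1-bit:
2^0 + 2^1 + 2^2 + 2^4 + 2^7 + 2^8 + 2^10 + 2^11
= 1 + 2 + 4 + 16 + 128 + 256 + 1024 + 2048
= 3479



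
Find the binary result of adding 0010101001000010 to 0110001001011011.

Add column by column from the right: bit + bit + carry-in; write the sum mod 2, carry 1 when the sum is 2 or 3.
carry:  1100010010000100
        0010101001000010
+       0110001001011011
------------------------
       01000110010011101
(the carry out of the leftmost column, 0, becomes the leading bit)
Decimal check:
  0010101001000010 = 8192 + 2048 + 512 + 64 + 2 = 10818
  0110001001011011 = 16384 + 8192 + 512 + 64 + 16 + 8 + 2 + 1 = 25179
  10818 + 25179 = 35997, and 01000110010011101 = 32768 + 2048 + 1024 + 128 + 16 + 8 + 4 + 1 = 35997 ✓



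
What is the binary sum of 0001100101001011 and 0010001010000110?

Add column by column from the right: bit + bit + carry-in; write the sum mod 2, carry 1 when the sum is 2 or 3.
carry:  0000000000011100
        0001100101001011
+       0010001010000110
------------------------
       00011101111010001
(the carry out of the leftmost column, 0, becomes the leading bit)
Decimal check:
  0001100101001011 = 4096 + 2048 + 256 + 64 + 8 + 2 + 1 = 6475
  0010001010000110 = 8192 + 512 + 128 + 4 + 2 = 8838
  6475 + 8838 = 15313, and 00011101111010001 = 8192 + 4096 + 2048 + 512 + 256 + 128 + 64 + 16 + 1 = 15313 ✓



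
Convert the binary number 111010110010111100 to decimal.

Sum of powers of 2 for each 1-bit:
2^2 + 2^3 + 2^4 + 2^5 + 2^7 + 2^10 + 2^11 + 2^13 + 2^15 + 2^16 + 2^17
= 4 + 8 + 16 + 32 + 128 + 1024 + 2048 + 8192 + 32768 + 65536 + 131072
= 240828



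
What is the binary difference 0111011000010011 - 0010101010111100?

Method 1 - Direct subtraction (column by column from the right: bit − bit − borrow-in; if negative, add 2 and borrow 1 from the next column):
borrow: 0001011111111000
        0111011000010011
-       0010101010111100
------------------------
        0100101101010111

Method 2 - Add two's complement:
Two's complement of 0010101010111100: invert → 1101010101000011, add 1 → 1101010101000100
  0111011000010011
+ 1101010101000100
------------------
 10100101101010111  (end carry out of the top bit = 1)
Discarding the end carry: 0100101101010111
Decimal check:
  0111011000010011 = 16384 + 8192 + 4096 + 1024 + 512 + 16 + 2 + 1 = 30227
  0010101010111100 = 8192 + 2048 + 512 + 128 + 32 + 16 + 8 + 4 = 10940
  30227 - 10940 = 19287, and 0100101101010111 = 16384 + 2048 + 512 + 256 + 64 + 16 + 4 + 2 + 1 = 19287 ✓



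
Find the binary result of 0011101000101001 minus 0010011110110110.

Method 1 - Direct subtraction (column by column from the right: bit − bit − borrow-in; if negative, add 2 and borrow 1 from the next column):
borrow: 0000111111101100
        0011101000101001
-       0010011110110110
------------------------
        0001001001110011

Method 2 - Add two's complement:
Two's complement of 0010011110110110: invert → 1101100001001001, add 1 → 1101100001001010
  0011101000101001
+ 1101100001001010
------------------
 10001001001110011  (end carry out of the top bit = 1)
Discarding the end carry: 0001001001110011
Decimal check:
  0011101000101001 = 8192 + 4096 + 2048 + 512 + 32 + 8 + 1 = 14889
  0010011110110110 = 8192 + 1024 + 512 + 256 + 128 + 32 + 16 + 4 + 2 = 10166
  14889 - 10166 = 4723, and 0001001001110011 = 4096 + 512 + 64 + 32 + 16 + 2 + 1 = 4723 ✓



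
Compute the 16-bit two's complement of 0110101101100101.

Original: 0110101101100101
Step 1 - Invert all bits: 1001010010011010
Step 2 - Add 1: 1001010010011011
Verification: 0110101101100101 + 1001010010011011 = 10000000000000000; discarding the end carry (carry out of the top bit) leaves the 16-bit value 0000000000000000, as required for x + (-x)



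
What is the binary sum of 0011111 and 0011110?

Add column by column from the right: bit + bit + carry-in; write the sum mod 2, carry 1 when the sum is 2 or 3.
carry:  0111100
        0011111
+       0011110
---------------
       00111101
(the carry out of the leftmost column, 0, becomes the leading bit)
Decimal check:
  0011111 = 16 + 8 + 4 + 2 + 1 = 31
  0011110 = 16 + 8 + 4 + 2 = 30
  31 + 30 = 61, and 00111101 = 32 + 16 + 8 + 4 + 1 = 61 ✓



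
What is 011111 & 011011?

AND: 1 only when both bits are 1
  011111
& 011011
--------
  011011
Decimal: 31 & 27 = 27



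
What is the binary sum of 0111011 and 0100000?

Add column by column from the right: bit + bit + carry-in; write the sum mod 2, carry 1 when the sum is 2 or 3.
carry:  1000000
        0111011
+       0100000
---------------
       01011011
(the carry out of the leftmost column, 0, becomes the leading bit)
Decimal check:
  0111011 = 32 + 16 + 8 + 2 + 1 = 59
  0100000 = 32
  59 + 32 = 91, and 01011011 = 64 + 16 + 8 + 2 + 1 = 91 ✓



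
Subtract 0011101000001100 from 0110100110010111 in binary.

Method 1 - Direct subtraction (column by column from the right: bit − bit − borrow-in; if negative, add 2 and borrow 1 from the next column):
borrow: 0111110000010000
        0110100110010111
-       0011101000001100
------------------------
        0010111110001011

Method 2 - Add two's complement:
Two's complement of 0011101000001100: invert → 1100010111110011, add 1 → 1100010111110100
  0110100110010111
+ 1100010111110100
------------------
 10010111110001011  (end carry out of the top bit = 1)
Discarding the end carry: 0010111110001011
Decimal check:
  0110100110010111 = 16384 + 8192 + 2048 + 256 + 128 + 16 + 4 + 2 + 1 = 27031
  0011101000001100 = 8192 + 4096 + 2048 + 512 + 8 + 4 = 14860
  27031 - 14860 = 12171, and 0010111110001011 = 8192 + 2048 + 1024 + 512 + 256 + 128 + 8 + 2 + 1 = 12171 ✓

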